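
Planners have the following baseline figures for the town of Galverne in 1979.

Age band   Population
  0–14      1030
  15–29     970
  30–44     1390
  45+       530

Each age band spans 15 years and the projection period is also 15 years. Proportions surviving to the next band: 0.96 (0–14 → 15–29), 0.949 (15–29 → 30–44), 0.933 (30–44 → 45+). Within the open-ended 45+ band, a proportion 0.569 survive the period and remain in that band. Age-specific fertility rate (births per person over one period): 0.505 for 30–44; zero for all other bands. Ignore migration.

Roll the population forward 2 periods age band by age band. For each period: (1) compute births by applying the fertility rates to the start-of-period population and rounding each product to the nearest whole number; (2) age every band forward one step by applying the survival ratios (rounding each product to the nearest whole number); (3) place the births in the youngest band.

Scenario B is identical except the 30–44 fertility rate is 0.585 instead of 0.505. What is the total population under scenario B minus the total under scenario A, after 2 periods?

(Groups numbered youngest = 1 to oldest = 4.)
Period 1:
Births: 1390 * 0.505 = 702
Group 2: 1030 * 0.96 = 989
Group 3: 970 * 0.949 = 921
Group 4: 1390 * 0.933 + 530 * 0.569 = 1297 + 302 = 1599
Giving 702 / 989 / 921 / 1599.
Period 2:
Births: 921 * 0.505 = 465
Group 2: 702 * 0.96 = 674
Group 3: 989 * 0.949 = 939
Group 4: 921 * 0.933 + 1599 * 0.569 = 859 + 910 = 1769
Giving 465 / 674 / 939 / 1769.
Scenario A total after 2 periods: 3847
Scenario B projection —
Period 1:
Births: 1390 * 0.585 = 813
Group 2: 1030 * 0.96 = 989
Group 3: 970 * 0.949 = 921
Group 4: 1390 * 0.933 + 530 * 0.569 = 1297 + 302 = 1599
Giving 813 / 989 / 921 / 1599.
Period 2:
Births: 921 * 0.585 = 539
Group 2: 813 * 0.96 = 780
Group 3: 989 * 0.949 = 939
Group 4: 921 * 0.933 + 1599 * 0.569 = 859 + 910 = 1769
Giving 539 / 780 / 939 / 1769.
Scenario B total after 2 periods: 4027
Difference B − A = 4027 − 3847 = 180

180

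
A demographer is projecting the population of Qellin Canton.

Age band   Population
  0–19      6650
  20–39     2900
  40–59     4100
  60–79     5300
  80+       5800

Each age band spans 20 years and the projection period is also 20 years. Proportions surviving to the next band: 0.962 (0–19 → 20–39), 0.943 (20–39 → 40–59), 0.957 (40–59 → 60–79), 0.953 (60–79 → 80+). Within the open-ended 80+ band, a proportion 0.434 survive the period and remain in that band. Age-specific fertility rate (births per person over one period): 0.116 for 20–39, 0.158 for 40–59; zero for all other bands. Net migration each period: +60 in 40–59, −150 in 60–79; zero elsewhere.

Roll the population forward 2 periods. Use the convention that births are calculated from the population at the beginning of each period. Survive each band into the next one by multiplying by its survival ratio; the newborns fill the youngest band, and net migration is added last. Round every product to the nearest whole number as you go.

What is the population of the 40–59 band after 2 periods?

6092

[period 1]
Births: 2900 * 0.116 = 336 ; 4100 * 0.158 = 648 — total 984
20–39: 6650 * 0.962 = 6397
40–59: 2900 * 0.943 = 2735
60–79: 4100 * 0.957 = 3924
80+: 5300 * 0.953 + 5800 * 0.434 = 5051 + 2517 = 7568
Net migration: 40–59 + 60 → 2795; 60–79 − 150 → 3774
→ [984, 6397, 2795, 3774, 7568]
[period 2]
Births: 6397 * 0.116 = 742 ; 2795 * 0.158 = 442 — total 1184
20–39: 984 * 0.962 = 947
40–59: 6397 * 0.943 = 6032
60–79: 2795 * 0.957 = 2675
80+: 3774 * 0.953 + 7568 * 0.434 = 3597 + 3285 = 6882
Net migration: 40–59 + 60 → 6092; 60–79 − 150 → 2525
→ [1184, 947, 6092, 2525, 6882]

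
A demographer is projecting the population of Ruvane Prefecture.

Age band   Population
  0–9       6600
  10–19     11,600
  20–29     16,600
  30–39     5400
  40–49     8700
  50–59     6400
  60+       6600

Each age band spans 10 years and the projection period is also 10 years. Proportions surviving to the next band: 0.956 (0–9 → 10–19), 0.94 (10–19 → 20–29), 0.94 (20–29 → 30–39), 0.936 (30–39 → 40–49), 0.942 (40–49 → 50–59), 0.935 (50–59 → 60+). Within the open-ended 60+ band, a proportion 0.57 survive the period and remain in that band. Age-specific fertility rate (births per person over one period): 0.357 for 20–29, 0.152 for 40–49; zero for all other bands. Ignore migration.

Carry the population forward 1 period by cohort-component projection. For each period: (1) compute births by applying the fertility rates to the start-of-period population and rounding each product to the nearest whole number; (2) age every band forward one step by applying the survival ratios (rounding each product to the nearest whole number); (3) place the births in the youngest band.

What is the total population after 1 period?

63061

After projecting period 1:
Births: 16600 * 0.357 = 5926, 8700 * 0.152 = 1322 → total 7248
10–19: 6600 * 0.956 = 6310
20–29: 11600 * 0.94 = 10904
30–39: 16600 * 0.94 = 15604
40–49: 5400 * 0.936 = 5054
50–59: 8700 * 0.942 = 8195
60+: 6400 * 0.935 + 6600 * 0.57 = 5984 + 3762 = 9746
End of period: [7248, 6310, 10904, 15604, 5054, 8195, 9746]
Total after period 1: 7248 + 6310 + 10904 + 15604 + 5054 + 8195 + 9746 = 63061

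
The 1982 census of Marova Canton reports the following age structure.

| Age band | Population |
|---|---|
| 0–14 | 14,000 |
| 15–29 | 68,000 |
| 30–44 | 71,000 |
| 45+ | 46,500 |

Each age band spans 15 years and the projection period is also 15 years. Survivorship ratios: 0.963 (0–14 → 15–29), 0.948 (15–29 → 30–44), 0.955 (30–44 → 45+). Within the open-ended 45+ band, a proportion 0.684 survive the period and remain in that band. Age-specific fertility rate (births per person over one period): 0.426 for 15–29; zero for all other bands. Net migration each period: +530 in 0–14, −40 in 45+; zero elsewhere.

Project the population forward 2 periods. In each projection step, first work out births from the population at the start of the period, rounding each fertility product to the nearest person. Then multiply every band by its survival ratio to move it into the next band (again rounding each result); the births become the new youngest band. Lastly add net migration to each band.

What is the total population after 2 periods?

177091

— Period 1 —
Births: 68000 * 0.426 = 28968
15–29: 14000 * 0.963 = 13482
30–44: 68000 * 0.948 = 64464
45+: 71000 * 0.955 + 46500 * 0.684 = 67805 + 31806 = 99611
Net migration: 0–14 + 530 → 29498; 45+ − 40 → 99571
Population now: 0–14=29498, 15–29=13482, 30–44=64464, 45+=99571
— Period 2 —
Births: 13482 * 0.426 = 5743
15–29: 29498 * 0.963 = 28407
30–44: 13482 * 0.948 = 12781
45+: 64464 * 0.955 + 99571 * 0.684 = 61563 + 68107 = 129670
Net migration: 0–14 + 530 → 6273; 45+ − 40 → 129630
Population now: 0–14=6273, 15–29=28407, 30–44=12781, 45+=129630
Total after period 2: 6273 + 28407 + 12781 + 129630 = 177091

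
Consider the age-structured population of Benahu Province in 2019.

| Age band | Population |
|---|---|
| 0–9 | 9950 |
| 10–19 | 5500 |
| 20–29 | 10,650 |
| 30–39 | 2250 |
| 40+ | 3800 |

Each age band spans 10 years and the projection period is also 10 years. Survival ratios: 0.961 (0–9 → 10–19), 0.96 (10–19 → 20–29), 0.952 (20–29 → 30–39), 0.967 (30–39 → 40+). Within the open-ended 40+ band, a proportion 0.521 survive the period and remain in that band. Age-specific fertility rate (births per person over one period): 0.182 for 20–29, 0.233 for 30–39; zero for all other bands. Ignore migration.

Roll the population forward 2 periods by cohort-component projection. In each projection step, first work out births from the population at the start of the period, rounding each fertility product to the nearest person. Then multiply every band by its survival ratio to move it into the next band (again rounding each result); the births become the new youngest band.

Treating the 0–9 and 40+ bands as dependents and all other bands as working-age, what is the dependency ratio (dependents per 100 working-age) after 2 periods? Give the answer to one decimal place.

92.3

Period 1:
Births: 10650 × 0.182 = 1938 ; 2250 × 0.233 = 524 → total 2462
10–19: 9950 × 0.961 = 9562
20–29: 5500 × 0.96 = 5280
30–39: 10650 × 0.952 = 10139
40+: 2250 × 0.967 + 3800 × 0.521 = 2176 + 1980 = 4156
End of period: [2462, 9562, 5280, 10139, 4156]
Period 2:
Births: 5280 × 0.182 = 961 ; 10139 × 0.233 = 2362 → total 3323
10–19: 2462 × 0.961 = 2366
20–29: 9562 × 0.96 = 9180
30–39: 5280 × 0.952 = 5027
40+: 10139 × 0.967 + 4156 × 0.521 = 9804 + 2165 = 11969
End of period: [3323, 2366, 9180, 5027, 11969]
Dependents (band 0–9 + band 40+) = 3323 + 11969 = 15292; working-age = 16573; ratio = 15292/16573 × 100 = 92.3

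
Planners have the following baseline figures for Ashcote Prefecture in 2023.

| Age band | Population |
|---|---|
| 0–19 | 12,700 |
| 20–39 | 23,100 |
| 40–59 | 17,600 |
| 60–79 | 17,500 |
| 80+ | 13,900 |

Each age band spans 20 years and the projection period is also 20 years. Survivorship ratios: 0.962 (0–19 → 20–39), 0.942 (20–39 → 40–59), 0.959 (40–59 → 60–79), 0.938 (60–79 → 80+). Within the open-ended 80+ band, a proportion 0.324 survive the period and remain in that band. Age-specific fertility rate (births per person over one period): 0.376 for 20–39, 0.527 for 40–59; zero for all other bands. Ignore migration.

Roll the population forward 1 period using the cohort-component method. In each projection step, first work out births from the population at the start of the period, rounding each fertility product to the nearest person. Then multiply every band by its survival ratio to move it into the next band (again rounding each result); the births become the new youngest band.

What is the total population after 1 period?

Call the bands 1 to 5, youngest first.
After projecting period 1:
Births: 23100 × 0.376 = 8686 ; 17600 × 0.527 = 9275 — total 17961
Band 2: 12700 × 0.962 = 12217
Band 3: 23100 × 0.942 = 21760
Band 4: 17600 × 0.959 = 16878
Band 5: 17500 × 0.938 + 13900 × 0.324 = 16415 + 4504 = 20919
→ [17961, 12217, 21760, 16878, 20919]
Total after period 1: 17961 + 12217 + 21760 + 16878 + 20919 = 89735

89735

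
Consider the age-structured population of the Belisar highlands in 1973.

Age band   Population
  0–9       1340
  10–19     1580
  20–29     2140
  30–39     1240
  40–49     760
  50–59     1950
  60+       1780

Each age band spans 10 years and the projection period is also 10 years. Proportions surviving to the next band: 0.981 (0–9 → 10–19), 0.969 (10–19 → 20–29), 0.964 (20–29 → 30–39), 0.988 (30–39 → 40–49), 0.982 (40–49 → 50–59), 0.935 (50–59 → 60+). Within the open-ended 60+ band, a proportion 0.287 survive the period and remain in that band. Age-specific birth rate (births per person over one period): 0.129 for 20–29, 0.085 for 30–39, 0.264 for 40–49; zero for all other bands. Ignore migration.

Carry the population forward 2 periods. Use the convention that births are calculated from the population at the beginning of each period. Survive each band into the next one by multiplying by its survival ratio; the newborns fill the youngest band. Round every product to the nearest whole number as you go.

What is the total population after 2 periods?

8625

Period 1:
Births: 2140 * 0.129 = 276, 1240 * 0.085 = 105, 760 * 0.264 = 201 — total 582
10–19: 1340 * 0.981 = 1315
20–29: 1580 * 0.969 = 1531
30–39: 2140 * 0.964 = 2063
40–49: 1240 * 0.988 = 1225
50–59: 760 * 0.982 = 746
60+: 1950 * 0.935 + 1780 * 0.287 = 1823 + 511 = 2334
Giving 582 / 1315 / 1531 / 2063 / 1225 / 746 / 2334.
Period 2:
Births: 1531 * 0.129 = 197, 2063 * 0.085 = 175, 1225 * 0.264 = 323 — total 695
10–19: 582 * 0.981 = 571
20–29: 1315 * 0.969 = 1274
30–39: 1531 * 0.964 = 1476
40–49: 2063 * 0.988 = 2038
50–59: 1225 * 0.982 = 1203
60+: 746 * 0.935 + 2334 * 0.287 = 698 + 670 = 1368
Giving 695 / 571 / 1274 / 1476 / 2038 / 1203 / 1368.
Total after period 2: 695 + 571 + 1274 + 1476 + 2038 + 1203 + 1368 = 8625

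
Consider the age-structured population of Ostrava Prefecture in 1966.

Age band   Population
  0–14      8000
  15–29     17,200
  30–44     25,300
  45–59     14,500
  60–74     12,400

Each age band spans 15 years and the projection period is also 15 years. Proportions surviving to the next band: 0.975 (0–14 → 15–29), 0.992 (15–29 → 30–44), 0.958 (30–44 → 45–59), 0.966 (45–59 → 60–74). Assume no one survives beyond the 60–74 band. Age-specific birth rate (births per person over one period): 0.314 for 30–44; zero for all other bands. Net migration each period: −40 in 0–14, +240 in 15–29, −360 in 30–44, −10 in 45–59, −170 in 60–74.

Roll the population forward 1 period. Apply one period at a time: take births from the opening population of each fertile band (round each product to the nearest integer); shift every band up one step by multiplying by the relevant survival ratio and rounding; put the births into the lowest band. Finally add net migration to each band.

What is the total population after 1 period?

After projecting period 1:
Births: 25300 × 0.314 = 7944
15–29: 8000 × 0.975 = 7800
30–44: 17200 × 0.992 = 17062
45–59: 25300 × 0.958 = 24237
60–74: 14500 × 0.966 = 14007
Net migration: 0–14 − 40 → 7904; 15–29 + 240 → 8040; 30–44 − 360 → 16702; 45–59 − 10 → 24227; 60–74 − 170 → 13837
End of period: [7904, 8040, 16702, 24227, 13837]
Total after period 1: 7904 + 8040 + 16702 + 24227 + 13837 = 70710

70710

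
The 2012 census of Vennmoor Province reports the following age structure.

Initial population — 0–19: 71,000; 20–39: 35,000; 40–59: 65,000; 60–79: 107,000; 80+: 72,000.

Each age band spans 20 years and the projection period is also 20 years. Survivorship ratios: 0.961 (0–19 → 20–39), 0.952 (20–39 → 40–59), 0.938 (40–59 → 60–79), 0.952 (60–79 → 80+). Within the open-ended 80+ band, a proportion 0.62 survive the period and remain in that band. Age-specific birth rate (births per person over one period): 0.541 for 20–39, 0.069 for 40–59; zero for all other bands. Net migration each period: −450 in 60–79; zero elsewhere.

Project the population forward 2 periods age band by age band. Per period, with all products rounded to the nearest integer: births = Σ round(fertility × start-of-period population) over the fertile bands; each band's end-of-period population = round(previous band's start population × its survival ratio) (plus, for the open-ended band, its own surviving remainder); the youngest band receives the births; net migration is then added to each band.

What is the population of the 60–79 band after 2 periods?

Period 1.
Births: 35000 × 0.541 = 18935 ; 65000 × 0.069 = 4485 — total 23420
20–39: 71000 × 0.961 = 68231
40–59: 35000 × 0.952 = 33320
60–79: 65000 × 0.938 = 60970
80+: 107000 × 0.952 + 72000 × 0.62 = 101864 + 44640 = 146504
Net migration: 60–79 − 450 → 60520
End of period: [23420, 68231, 33320, 60520, 146504]
Period 2.
Births: 68231 × 0.541 = 36913 ; 33320 × 0.069 = 2299 — total 39212
20–39: 23420 × 0.961 = 22507
40–59: 68231 × 0.952 = 64956
60–79: 33320 × 0.938 = 31254
80+: 60520 × 0.952 + 146504 × 0.62 = 57615 + 90832 = 148447
Net migration: 60–79 − 450 → 30804
End of period: [39212, 22507, 64956, 30804, 148447]

30804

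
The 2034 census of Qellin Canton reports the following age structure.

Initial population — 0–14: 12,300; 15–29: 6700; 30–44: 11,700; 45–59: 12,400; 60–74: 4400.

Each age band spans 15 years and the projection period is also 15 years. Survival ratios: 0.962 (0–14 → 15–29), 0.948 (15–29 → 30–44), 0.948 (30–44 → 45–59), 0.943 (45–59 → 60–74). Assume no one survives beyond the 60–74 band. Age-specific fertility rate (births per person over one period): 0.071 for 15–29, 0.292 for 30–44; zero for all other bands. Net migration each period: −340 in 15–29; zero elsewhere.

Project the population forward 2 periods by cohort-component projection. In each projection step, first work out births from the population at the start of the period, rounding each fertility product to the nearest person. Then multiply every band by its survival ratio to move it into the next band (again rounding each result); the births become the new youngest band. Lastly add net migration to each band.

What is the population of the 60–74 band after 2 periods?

After projecting period 1:
Births: 6700 × 0.071 = 476 ; 11700 × 0.292 = 3416 → total 3892
15–29: 12300 × 0.962 = 11833
30–44: 6700 × 0.948 = 6352
45–59: 11700 × 0.948 = 11092
60–74: 12400 × 0.943 = 11693
Net migration: 15–29 − 340 → 11493
Population now: 0–14=3892, 15–29=11493, 30–44=6352, 45–59=11092, 60–74=11693
After projecting period 2:
Births: 11493 × 0.071 = 816 ; 6352 × 0.292 = 1855 → total 2671
15–29: 3892 × 0.962 = 3744
30–44: 11493 × 0.948 = 10895
45–59: 6352 × 0.948 = 6022
60–74: 11092 × 0.943 = 10460
Net migration: 15–29 − 340 → 3404
Population now: 0–14=2671, 15–29=3404, 30–44=10895, 45–59=6022, 60–74=10460

10460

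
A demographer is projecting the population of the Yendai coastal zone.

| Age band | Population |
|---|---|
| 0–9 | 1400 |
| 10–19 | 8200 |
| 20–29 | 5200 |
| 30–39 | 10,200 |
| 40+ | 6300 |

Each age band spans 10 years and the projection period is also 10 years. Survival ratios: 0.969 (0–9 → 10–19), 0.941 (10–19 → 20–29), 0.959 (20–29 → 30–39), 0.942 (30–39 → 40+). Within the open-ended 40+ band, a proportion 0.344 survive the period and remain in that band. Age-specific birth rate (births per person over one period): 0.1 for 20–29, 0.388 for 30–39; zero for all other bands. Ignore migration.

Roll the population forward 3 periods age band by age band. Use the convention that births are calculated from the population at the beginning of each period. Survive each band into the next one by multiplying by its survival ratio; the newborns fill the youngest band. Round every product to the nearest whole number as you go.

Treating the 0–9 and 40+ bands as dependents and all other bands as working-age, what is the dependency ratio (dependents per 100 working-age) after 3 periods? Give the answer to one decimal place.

Call the groups 1 to 5, youngest first.
Period 1:
Births: 5200 × 0.1 = 520  |  10200 × 0.388 = 3958 → 4478
Group 2: 1400 × 0.969 = 1357
Group 3: 8200 × 0.941 = 7716
Group 4: 5200 × 0.959 = 4987
Group 5: 10200 × 0.942 + 6300 × 0.344 = 9608 + 2167 = 11775
→ [4478, 1357, 7716, 4987, 11775]
Period 2:
Births: 7716 × 0.1 = 772  |  4987 × 0.388 = 1935 → 2707
Group 2: 4478 × 0.969 = 4339
Group 3: 1357 × 0.941 = 1277
Group 4: 7716 × 0.959 = 7400
Group 5: 4987 × 0.942 + 11775 × 0.344 = 4698 + 4051 = 8749
→ [2707, 4339, 1277, 7400, 8749]
Period 3:
Births: 1277 × 0.1 = 128  |  7400 × 0.388 = 2871 → 2999
Group 2: 2707 × 0.969 = 2623
Group 3: 4339 × 0.941 = 4083
Group 4: 1277 × 0.959 = 1225
Group 5: 7400 × 0.942 + 8749 × 0.344 = 6971 + 3010 = 9981
→ [2999, 2623, 4083, 1225, 9981]
Dependents (band 0–9 + band 40+) = 2999 + 9981 = 12980; working-age = 7931; ratio = 12980/7931 × 100 = 163.7

163.7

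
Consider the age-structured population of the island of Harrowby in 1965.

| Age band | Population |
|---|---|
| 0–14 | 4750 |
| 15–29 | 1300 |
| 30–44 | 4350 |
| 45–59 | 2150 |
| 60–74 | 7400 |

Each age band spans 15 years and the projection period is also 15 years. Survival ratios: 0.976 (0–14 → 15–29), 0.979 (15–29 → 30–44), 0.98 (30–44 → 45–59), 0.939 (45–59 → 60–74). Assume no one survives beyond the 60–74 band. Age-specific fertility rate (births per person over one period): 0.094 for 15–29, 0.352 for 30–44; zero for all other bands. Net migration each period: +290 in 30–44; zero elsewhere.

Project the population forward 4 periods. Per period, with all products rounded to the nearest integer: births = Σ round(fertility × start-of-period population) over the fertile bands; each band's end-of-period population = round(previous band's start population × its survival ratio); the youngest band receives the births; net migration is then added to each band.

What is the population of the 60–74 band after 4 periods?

Period 1:
Births: 1300 × 0.094 = 122  |  4350 × 0.352 = 1531 → 1653
15–29: 4750 × 0.976 = 4636
30–44: 1300 × 0.979 = 1273
45–59: 4350 × 0.98 = 4263
60–74: 2150 × 0.939 = 2019
Net migration: 30–44 + 290 → 1563
→ [1653, 4636, 1563, 4263, 2019]
Period 2:
Births: 4636 × 0.094 = 436  |  1563 × 0.352 = 550 → 986
15–29: 1653 × 0.976 = 1613
30–44: 4636 × 0.979 = 4539
45–59: 1563 × 0.98 = 1532
60–74: 4263 × 0.939 = 4003
Net migration: 30–44 + 290 → 4829
→ [986, 1613, 4829, 1532, 4003]
Period 3:
Births: 1613 × 0.094 = 152  |  4829 × 0.352 = 1700 → 1852
15–29: 986 × 0.976 = 962
30–44: 1613 × 0.979 = 1579
45–59: 4829 × 0.98 = 4732
60–74: 1532 × 0.939 = 1439
Net migration: 30–44 + 290 → 1869
→ [1852, 962, 1869, 4732, 1439]
Period 4:
Births: 962 × 0.094 = 90  |  1869 × 0.352 = 658 → 748
15–29: 1852 × 0.976 = 1808
30–44: 962 × 0.979 = 942
45–59: 1869 × 0.98 = 1832
60–74: 4732 × 0.939 = 4443
Net migration: 30–44 + 290 → 1232
→ [748, 1808, 1232, 1832, 4443]

4443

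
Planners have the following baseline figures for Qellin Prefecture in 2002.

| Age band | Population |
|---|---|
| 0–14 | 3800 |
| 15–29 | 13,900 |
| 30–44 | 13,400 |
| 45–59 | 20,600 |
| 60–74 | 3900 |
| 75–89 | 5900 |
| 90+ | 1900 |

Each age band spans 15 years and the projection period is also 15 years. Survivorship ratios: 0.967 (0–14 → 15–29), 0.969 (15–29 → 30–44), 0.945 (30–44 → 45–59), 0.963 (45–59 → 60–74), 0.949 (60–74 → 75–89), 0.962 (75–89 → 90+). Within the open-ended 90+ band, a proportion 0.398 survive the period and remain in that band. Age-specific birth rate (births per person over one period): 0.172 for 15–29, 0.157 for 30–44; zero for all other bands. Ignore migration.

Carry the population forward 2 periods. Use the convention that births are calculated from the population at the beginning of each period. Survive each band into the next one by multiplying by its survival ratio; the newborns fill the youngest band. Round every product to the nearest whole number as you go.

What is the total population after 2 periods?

60523

(Bands numbered youngest = 1 to oldest = 7.)
After projecting period 1:
Births: 13900 * 0.172 = 2391  |  13400 * 0.157 = 2104 ⇒ total 4495
Band 2: 3800 * 0.967 = 3675
Band 3: 13900 * 0.969 = 13469
Band 4: 13400 * 0.945 = 12663
Band 5: 20600 * 0.963 = 19838
Band 6: 3900 * 0.949 = 3701
Band 7: 5900 * 0.962 + 1900 * 0.398 = 5676 + 756 = 6432
Giving 4495 / 3675 / 13469 / 12663 / 19838 / 3701 / 6432.
After projecting period 2:
Births: 3675 * 0.172 = 632  |  13469 * 0.157 = 2115 ⇒ total 2747
Band 2: 4495 * 0.967 = 4347
Band 3: 3675 * 0.969 = 3561
Band 4: 13469 * 0.945 = 12728
Band 5: 12663 * 0.963 = 12194
Band 6: 19838 * 0.949 = 18826
Band 7: 3701 * 0.962 + 6432 * 0.398 = 3560 + 2560 = 6120
Giving 2747 / 4347 / 3561 / 12728 / 12194 / 18826 / 6120.
Total after period 2: 2747 + 4347 + 3561 + 12728 + 12194 + 18826 + 6120 = 60523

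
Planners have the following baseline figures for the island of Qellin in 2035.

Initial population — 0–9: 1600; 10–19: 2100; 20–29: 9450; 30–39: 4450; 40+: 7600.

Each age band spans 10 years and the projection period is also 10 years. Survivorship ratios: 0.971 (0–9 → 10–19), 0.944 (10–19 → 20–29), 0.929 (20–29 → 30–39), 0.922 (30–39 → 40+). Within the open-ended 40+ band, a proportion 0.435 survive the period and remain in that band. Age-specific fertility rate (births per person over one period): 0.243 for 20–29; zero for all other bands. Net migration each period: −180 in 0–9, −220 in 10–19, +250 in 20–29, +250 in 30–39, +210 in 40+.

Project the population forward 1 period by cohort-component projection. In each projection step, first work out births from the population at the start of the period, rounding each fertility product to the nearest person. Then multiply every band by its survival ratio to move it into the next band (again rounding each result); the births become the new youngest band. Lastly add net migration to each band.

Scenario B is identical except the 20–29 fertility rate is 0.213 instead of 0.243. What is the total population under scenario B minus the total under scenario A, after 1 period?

-283

(Bands numbered youngest = 1 to oldest = 5.)
[period 1]
Births: 9450 × 0.243 = 2296
Band 2: 1600 × 0.971 = 1554
Band 3: 2100 × 0.944 = 1982
Band 4: 9450 × 0.929 = 8779
Band 5: 4450 × 0.922 + 7600 × 0.435 = 4103 + 3306 = 7409
Net migration: Band 1 − 180 → 2116; Band 2 − 220 → 1334; Band 3 + 250 → 2232; Band 4 + 250 → 9029; Band 5 + 210 → 7619
End of period: [2116, 1334, 2232, 9029, 7619]
Scenario A total after 1 period: 22330
Scenario B projection —
[period 1]
Births: 9450 × 0.213 = 2013
Band 2: 1600 × 0.971 = 1554
Band 3: 2100 × 0.944 = 1982
Band 4: 9450 × 0.929 = 8779
Band 5: 4450 × 0.922 + 7600 × 0.435 = 4103 + 3306 = 7409
Net migration: Band 1 − 180 → 1833; Band 2 − 220 → 1334; Band 3 + 250 → 2232; Band 4 + 250 → 9029; Band 5 + 210 → 7619
End of period: [1833, 1334, 2232, 9029, 7619]
Scenario B total after 1 period: 22047
Difference B − A = 22047 − 22330 = -283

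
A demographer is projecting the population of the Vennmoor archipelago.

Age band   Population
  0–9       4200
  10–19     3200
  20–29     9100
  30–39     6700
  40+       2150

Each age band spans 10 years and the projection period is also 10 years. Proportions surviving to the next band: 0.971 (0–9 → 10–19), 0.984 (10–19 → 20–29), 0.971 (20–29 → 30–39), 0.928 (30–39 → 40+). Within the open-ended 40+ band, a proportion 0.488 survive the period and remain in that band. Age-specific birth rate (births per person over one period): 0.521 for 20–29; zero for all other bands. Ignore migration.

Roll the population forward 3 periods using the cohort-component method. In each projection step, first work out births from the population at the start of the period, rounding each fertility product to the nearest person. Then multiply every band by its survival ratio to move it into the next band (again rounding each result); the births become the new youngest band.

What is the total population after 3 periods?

20681

[period 1]
Births: 9100 * 0.521 = 4741
10–19: 4200 * 0.971 = 4078
20–29: 3200 * 0.984 = 3149
30–39: 9100 * 0.971 = 8836
40+: 6700 * 0.928 + 2150 * 0.488 = 6218 + 1049 = 7267
Population now: 0–9=4741, 10–19=4078, 20–29=3149, 30–39=8836, 40+=7267
[period 2]
Births: 3149 * 0.521 = 1641
10–19: 4741 * 0.971 = 4604
20–29: 4078 * 0.984 = 4013
30–39: 3149 * 0.971 = 3058
40+: 8836 * 0.928 + 7267 * 0.488 = 8200 + 3546 = 11746
Population now: 0–9=1641, 10–19=4604, 20–29=4013, 30–39=3058, 40+=11746
[period 3]
Births: 4013 * 0.521 = 2091
10–19: 1641 * 0.971 = 1593
20–29: 4604 * 0.984 = 4530
30–39: 4013 * 0.971 = 3897
40+: 3058 * 0.928 + 11746 * 0.488 = 2838 + 5732 = 8570
Population now: 0–9=2091, 10–19=1593, 20–29=4530, 30–39=3897, 40+=8570
Total after period 3: 2091 + 1593 + 4530 + 3897 + 8570 = 20681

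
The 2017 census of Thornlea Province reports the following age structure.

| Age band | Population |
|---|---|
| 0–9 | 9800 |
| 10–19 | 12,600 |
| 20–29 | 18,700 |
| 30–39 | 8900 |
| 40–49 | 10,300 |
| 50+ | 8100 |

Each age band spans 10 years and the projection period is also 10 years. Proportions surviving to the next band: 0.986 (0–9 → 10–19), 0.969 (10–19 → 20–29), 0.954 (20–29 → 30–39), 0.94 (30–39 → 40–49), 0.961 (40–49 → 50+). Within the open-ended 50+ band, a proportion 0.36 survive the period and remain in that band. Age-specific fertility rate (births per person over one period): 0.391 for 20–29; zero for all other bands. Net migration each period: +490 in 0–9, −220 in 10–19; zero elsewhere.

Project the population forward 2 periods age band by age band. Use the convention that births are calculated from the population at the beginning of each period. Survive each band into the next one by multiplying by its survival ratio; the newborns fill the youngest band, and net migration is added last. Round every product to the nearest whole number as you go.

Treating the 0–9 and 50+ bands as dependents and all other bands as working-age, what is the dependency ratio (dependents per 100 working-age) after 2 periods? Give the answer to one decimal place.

(Groups numbered youngest = 1 to oldest = 6.)
— Period 1 —
Births: 18700 × 0.391 = 7312
Group 2: 9800 × 0.986 = 9663
Group 3: 12600 × 0.969 = 12209
Group 4: 18700 × 0.954 = 17840
Group 5: 8900 × 0.94 = 8366
Group 6: 10300 × 0.961 + 8100 × 0.36 = 9898 + 2916 = 12814
Net migration: Group 1 + 490 → 7802; Group 2 − 220 → 9443
End of period: [7802, 9443, 12209, 17840, 8366, 12814]
— Period 2 —
Births: 12209 × 0.391 = 4774
Group 2: 7802 × 0.986 = 7693
Group 3: 9443 × 0.969 = 9150
Group 4: 12209 × 0.954 = 11647
Group 5: 17840 × 0.94 = 16770
Group 6: 8366 × 0.961 + 12814 × 0.36 = 8040 + 4613 = 12653
Net migration: Group 1 + 490 → 5264; Group 2 − 220 → 7473
End of period: [5264, 7473, 9150, 11647, 16770, 12653]
Dependents (band 0–9 + band 50+) = 5264 + 12653 = 17917; working-age = 45040; ratio = 17917/45040 × 100 = 39.8

39.8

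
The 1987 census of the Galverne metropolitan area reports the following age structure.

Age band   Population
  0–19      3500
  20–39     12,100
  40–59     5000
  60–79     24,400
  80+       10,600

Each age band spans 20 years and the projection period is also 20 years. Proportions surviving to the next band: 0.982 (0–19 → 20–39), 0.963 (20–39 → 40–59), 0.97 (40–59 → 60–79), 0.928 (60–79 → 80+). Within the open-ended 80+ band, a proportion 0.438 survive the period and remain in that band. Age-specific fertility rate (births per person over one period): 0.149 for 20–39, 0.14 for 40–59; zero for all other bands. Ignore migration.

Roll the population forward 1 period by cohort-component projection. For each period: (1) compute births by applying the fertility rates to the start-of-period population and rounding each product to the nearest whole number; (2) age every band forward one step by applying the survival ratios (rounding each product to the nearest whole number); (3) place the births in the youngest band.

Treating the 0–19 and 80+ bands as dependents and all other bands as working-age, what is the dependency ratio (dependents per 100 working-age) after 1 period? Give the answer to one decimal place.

Call the groups 1 to 5, youngest first.
After projecting period 1:
Births: 12100 × 0.149 = 1803  |  5000 × 0.14 = 700 → total 2503
Group 2: 3500 × 0.982 = 3437
Group 3: 12100 × 0.963 = 11652
Group 4: 5000 × 0.97 = 4850
Group 5: 24400 × 0.928 + 10600 × 0.438 = 22643 + 4643 = 27286
End of period: [2503, 3437, 11652, 4850, 27286]
Dependents (band 0–19 + band 80+) = 2503 + 27286 = 29789; working-age = 19939; ratio = 29789/19939 × 100 = 149.4

149.4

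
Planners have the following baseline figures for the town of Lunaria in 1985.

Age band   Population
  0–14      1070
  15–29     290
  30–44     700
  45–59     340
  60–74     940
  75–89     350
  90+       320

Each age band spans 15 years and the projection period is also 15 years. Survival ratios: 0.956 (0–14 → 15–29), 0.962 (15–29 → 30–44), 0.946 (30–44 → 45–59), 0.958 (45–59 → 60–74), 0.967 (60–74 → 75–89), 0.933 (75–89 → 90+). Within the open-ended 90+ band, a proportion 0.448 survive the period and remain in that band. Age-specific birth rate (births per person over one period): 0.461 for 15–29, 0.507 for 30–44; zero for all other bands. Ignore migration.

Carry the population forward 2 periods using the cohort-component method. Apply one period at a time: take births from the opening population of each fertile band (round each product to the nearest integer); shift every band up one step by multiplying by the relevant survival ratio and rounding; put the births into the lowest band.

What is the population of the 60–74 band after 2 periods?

Call the groups 1 to 7, youngest first.
[period 1]
Births: 290 × 0.461 = 134 ; 700 × 0.507 = 355 — total 489
Group 2: 1070 × 0.956 = 1023
Group 3: 290 × 0.962 = 279
Group 4: 700 × 0.946 = 662
Group 5: 340 × 0.958 = 326
Group 6: 940 × 0.967 = 909
Group 7: 350 × 0.933 + 320 × 0.448 = 327 + 143 = 470
Giving 489 / 1023 / 279 / 662 / 326 / 909 / 470.
[period 2]
Births: 1023 × 0.461 = 472 ; 279 × 0.507 = 141 — total 613
Group 2: 489 × 0.956 = 467
Group 3: 1023 × 0.962 = 984
Group 4: 279 × 0.946 = 264
Group 5: 662 × 0.958 = 634
Group 6: 326 × 0.967 = 315
Group 7: 909 × 0.933 + 470 × 0.448 = 848 + 211 = 1059
Giving 613 / 467 / 984 / 264 / 634 / 315 / 1059.

634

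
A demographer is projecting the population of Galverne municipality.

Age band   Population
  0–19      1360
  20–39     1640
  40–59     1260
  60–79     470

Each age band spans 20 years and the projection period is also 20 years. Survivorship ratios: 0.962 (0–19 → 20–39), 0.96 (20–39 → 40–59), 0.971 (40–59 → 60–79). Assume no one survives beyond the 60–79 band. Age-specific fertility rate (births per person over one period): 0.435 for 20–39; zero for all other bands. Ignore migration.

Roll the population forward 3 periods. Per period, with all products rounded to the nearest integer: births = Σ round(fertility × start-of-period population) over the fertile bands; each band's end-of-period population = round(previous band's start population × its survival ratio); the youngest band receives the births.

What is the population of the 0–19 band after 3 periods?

298

Period 1:
Births: 1640 × 0.435 = 713
20–39: 1360 × 0.962 = 1308
40–59: 1640 × 0.96 = 1574
60–79: 1260 × 0.971 = 1223
Giving 713 / 1308 / 1574 / 1223.
Period 2:
Births: 1308 × 0.435 = 569
20–39: 713 × 0.962 = 686
40–59: 1308 × 0.96 = 1256
60–79: 1574 × 0.971 = 1528
Giving 569 / 686 / 1256 / 1528.
Period 3:
Births: 686 × 0.435 = 298
20–39: 569 × 0.962 = 547
40–59: 686 × 0.96 = 659
60–79: 1256 × 0.971 = 1220
Giving 298 / 547 / 659 / 1220.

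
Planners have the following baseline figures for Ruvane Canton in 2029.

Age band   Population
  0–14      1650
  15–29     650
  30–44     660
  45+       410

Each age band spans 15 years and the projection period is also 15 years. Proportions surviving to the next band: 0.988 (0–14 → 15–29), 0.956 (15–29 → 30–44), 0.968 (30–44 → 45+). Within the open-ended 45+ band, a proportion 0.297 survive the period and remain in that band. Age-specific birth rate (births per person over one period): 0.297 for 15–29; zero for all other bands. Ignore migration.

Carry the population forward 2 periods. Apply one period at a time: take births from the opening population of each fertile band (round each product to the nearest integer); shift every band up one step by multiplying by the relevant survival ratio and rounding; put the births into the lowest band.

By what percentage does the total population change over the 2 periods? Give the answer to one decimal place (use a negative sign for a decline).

-9.2

Period 1:
Births: 650 × 0.297 = 193
15–29: 1650 × 0.988 = 1630
30–44: 650 × 0.956 = 621
45+: 660 × 0.968 + 410 × 0.297 = 639 + 122 = 761
Giving 193 / 1630 / 621 / 761.
Period 2:
Births: 1630 × 0.297 = 484
15–29: 193 × 0.988 = 191
30–44: 1630 × 0.956 = 1558
45+: 621 × 0.968 + 761 × 0.297 = 601 + 226 = 827
Giving 484 / 191 / 1558 / 827.
Total: 3370 → 3060; change = -310; percentage change = -9.2%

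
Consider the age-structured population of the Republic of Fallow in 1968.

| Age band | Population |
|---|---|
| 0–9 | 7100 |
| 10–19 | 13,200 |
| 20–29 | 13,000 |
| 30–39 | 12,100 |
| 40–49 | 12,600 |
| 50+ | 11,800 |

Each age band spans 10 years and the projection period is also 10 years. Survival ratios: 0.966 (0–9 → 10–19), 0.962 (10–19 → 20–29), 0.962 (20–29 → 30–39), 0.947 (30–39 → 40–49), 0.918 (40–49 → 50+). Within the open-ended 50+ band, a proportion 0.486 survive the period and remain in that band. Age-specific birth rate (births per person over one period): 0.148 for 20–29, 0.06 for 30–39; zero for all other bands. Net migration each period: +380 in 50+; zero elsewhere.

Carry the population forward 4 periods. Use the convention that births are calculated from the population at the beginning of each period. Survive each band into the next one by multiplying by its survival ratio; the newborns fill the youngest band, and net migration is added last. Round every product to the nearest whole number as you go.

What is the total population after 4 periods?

[period 1]
Births: 13000 × 0.148 = 1924  |  12100 × 0.06 = 726 → 2650
10–19: 7100 × 0.966 = 6859
20–29: 13200 × 0.962 = 12698
30–39: 13000 × 0.962 = 12506
40–49: 12100 × 0.947 = 11459
50+: 12600 × 0.918 + 11800 × 0.486 = 11567 + 5735 = 17302
Net migration: 50+ + 380 → 17682
Giving 2650 / 6859 / 12698 / 12506 / 11459 / 17682.
[period 2]
Births: 12698 × 0.148 = 1879  |  12506 × 0.06 = 750 → 2629
10–19: 2650 × 0.966 = 2560
20–29: 6859 × 0.962 = 6598
30–39: 12698 × 0.962 = 12215
40–49: 12506 × 0.947 = 11843
50+: 11459 × 0.918 + 17682 × 0.486 = 10519 + 8593 = 19112
Net migration: 50+ + 380 → 19492
Giving 2629 / 2560 / 6598 / 12215 / 11843 / 19492.
[period 3]
Births: 6598 × 0.148 = 977  |  12215 × 0.06 = 733 → 1710
10–19: 2629 × 0.966 = 2540
20–29: 2560 × 0.962 = 2463
30–39: 6598 × 0.962 = 6347
40–49: 12215 × 0.947 = 11568
50+: 11843 × 0.918 + 19492 × 0.486 = 10872 + 9473 = 20345
Net migration: 50+ + 380 → 20725
Giving 1710 / 2540 / 2463 / 6347 / 11568 / 20725.
[period 4]
Births: 2463 × 0.148 = 365  |  6347 × 0.06 = 381 → 746
10–19: 1710 × 0.966 = 1652
20–29: 2540 × 0.962 = 2443
30–39: 2463 × 0.962 = 2369
40–49: 6347 × 0.947 = 6011
50+: 11568 × 0.918 + 20725 × 0.486 = 10619 + 10072 = 20691
Net migration: 50+ + 380 → 21071
Giving 746 / 1652 / 2443 / 2369 / 6011 / 21071.
Total after period 4: 746 + 1652 + 2443 + 2369 + 6011 + 21071 = 34292

34292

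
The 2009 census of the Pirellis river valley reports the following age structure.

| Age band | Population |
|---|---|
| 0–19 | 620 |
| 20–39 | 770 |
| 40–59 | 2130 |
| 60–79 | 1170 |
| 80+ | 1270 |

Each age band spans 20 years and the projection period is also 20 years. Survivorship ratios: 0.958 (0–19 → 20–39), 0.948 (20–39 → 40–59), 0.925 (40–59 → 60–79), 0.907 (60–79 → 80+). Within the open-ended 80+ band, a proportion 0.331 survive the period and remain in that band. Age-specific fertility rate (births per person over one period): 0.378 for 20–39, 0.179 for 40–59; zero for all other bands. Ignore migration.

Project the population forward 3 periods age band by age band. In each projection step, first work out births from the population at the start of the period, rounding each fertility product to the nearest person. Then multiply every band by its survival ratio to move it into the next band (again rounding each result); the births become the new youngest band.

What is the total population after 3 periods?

[period 1]
Births: 770 × 0.378 = 291, 2130 × 0.179 = 381 — total 672
20–39: 620 × 0.958 = 594
40–59: 770 × 0.948 = 730
60–79: 2130 × 0.925 = 1970
80+: 1170 × 0.907 + 1270 × 0.331 = 1061 + 420 = 1481
→ [672, 594, 730, 1970, 1481]
[period 2]
Births: 594 × 0.378 = 225, 730 × 0.179 = 131 — total 356
20–39: 672 × 0.958 = 644
40–59: 594 × 0.948 = 563
60–79: 730 × 0.925 = 675
80+: 1970 × 0.907 + 1481 × 0.331 = 1787 + 490 = 2277
→ [356, 644, 563, 675, 2277]
[period 3]
Births: 644 × 0.378 = 243, 563 × 0.179 = 101 — total 344
20–39: 356 × 0.958 = 341
40–59: 644 × 0.948 = 611
60–79: 563 × 0.925 = 521
80+: 675 × 0.907 + 2277 × 0.331 = 612 + 754 = 1366
→ [344, 341, 611, 521, 1366]
Total after period 3: 344 + 341 + 611 + 521 + 1366 = 3183

3183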